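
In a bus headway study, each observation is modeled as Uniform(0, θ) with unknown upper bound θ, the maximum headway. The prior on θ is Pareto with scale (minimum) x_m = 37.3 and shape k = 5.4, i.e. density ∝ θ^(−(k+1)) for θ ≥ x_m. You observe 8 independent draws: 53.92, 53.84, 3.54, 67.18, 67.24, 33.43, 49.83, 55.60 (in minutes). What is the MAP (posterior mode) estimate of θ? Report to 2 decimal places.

67.24

A Pareto(scale x_m, shape k) prior on the upper bound θ of Uniform(0, θ) is conjugate: posterior is Pareto(max(x_m, max xᵢ), k + n).
Sample maximum = 67.24; prior scale x_m = 37.3 → posterior scale = max = 67.24.
Posterior shape = 5.4 + 8 = 13.4.
The Pareto density is decreasing on [x_m, ∞), so the mode is x_m = 67.24.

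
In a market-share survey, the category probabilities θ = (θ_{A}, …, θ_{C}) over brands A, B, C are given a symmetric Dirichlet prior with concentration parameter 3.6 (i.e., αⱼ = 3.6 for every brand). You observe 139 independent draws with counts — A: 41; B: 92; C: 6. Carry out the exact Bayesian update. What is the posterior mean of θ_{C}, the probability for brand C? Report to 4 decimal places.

0.0641

The Dirichlet prior is conjugate to the Multinomial likelihood: each posterior αⱼ = prior αⱼ + observed count nⱼ.
Posterior concentration: (44.6, 95.6, 9.6), total = 149.8.
E[θ_{C}|data] = α_{C}/Σα = 9.6/149.8 = 0.0641.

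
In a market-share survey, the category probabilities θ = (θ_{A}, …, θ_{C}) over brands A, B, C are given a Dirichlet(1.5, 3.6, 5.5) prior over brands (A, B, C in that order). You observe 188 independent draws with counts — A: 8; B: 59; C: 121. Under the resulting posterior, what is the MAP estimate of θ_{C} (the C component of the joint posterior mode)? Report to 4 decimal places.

The Dirichlet prior is conjugate to the Multinomial likelihood: each posterior αⱼ = prior αⱼ + observed count nⱼ.
Posterior concentration: (9.5, 62.6, 126.5), total = 198.6.
Joint mode component: (α_{C}−1)/(Σα−K) = 125.5/195.6 = 0.6416.

0.6416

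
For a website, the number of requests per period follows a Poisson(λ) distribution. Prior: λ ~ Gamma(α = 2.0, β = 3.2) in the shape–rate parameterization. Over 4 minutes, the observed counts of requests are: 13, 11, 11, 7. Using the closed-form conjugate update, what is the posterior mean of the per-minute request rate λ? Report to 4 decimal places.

6.1111

With a Gamma(shape α, rate β) prior, the Poisson likelihood is conjugate: the posterior is Gamma(α + ΣXᵢ, β + n).
Sum of counts S = 42 over n = 4 minutes.
Posterior: Gamma(α+S, β+n) = Gamma(2.0+42, 3.2+4) = Gamma(44.0, 7.2).
Posterior mean = α/β = 44.0/7.2 = 6.1111.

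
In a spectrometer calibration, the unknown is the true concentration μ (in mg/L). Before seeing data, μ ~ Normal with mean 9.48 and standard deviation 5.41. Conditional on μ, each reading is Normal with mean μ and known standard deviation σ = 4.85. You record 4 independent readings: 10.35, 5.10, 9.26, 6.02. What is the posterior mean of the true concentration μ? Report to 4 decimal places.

7.9832

For Normal data with known variance σ², a Normal(μ₀, σ₀²) prior on μ is conjugate. Posterior precision = 1/σ₀² + n/σ²; posterior mean is the precision-weighted average of μ₀ and x̄.
Σxᵢ = 10.35 + 5.10 + 9.26 + 6.02 = 30.73, so n·x̄ = 30.73.
σ₀² = 5.41² = 29.2681, σ² = 4.85² = 23.5225; σ² + n·σ₀² = 23.5225 + 4·29.2681 = 140.5949.
Posterior mean = (μ₀/σ₀² + n·x̄/σ²)/(1/σ₀² + n/σ²) = (σ²·μ₀ + σ₀²·n·x̄)/(σ² + n·σ₀²) = (23.5225·9.48 + 29.2681·30.73)/140.5949 = 1122.402013/140.5949 = 7.9832.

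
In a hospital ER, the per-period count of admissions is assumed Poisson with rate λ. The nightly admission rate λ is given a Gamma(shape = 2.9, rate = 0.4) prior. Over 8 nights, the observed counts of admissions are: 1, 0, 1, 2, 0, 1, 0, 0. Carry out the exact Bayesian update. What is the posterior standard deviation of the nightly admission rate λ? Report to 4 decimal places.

0.3346

With a Gamma(shape α, rate β) prior, the Poisson likelihood is conjugate: the posterior is Gamma(α + ΣXᵢ, β + n).
Sum of counts S = 5 over n = 8 nights.
Posterior: Gamma(α+S, β+n) = Gamma(2.9+5, 0.4+8) = Gamma(7.9, 8.4).
SD = √α/β = √7.9/8.4 = 0.3346.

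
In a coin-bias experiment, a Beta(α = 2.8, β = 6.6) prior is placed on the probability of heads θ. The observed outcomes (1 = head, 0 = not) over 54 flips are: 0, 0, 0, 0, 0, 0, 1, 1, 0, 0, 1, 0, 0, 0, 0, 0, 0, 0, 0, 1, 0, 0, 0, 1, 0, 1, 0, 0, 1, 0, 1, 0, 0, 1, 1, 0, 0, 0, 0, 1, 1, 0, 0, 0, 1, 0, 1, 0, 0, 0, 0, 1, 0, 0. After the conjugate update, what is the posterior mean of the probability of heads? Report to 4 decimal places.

0.2808

The Beta prior is conjugate to a Binomial/Bernoulli likelihood; the update adds successes to α and failures to β.
Posterior: Beta(α+k, β+n−k) = Beta(2.8+15, 6.6+39) = Beta(17.8, 45.6).
Posterior mean = α/(α+β) = 17.8/63.4 = 0.2808.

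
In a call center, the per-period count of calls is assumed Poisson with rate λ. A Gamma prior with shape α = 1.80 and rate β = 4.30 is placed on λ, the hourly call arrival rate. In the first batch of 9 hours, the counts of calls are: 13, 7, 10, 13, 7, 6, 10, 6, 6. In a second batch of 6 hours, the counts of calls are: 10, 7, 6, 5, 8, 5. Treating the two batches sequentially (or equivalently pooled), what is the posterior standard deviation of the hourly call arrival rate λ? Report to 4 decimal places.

0.5695

With a Gamma(shape α, rate β) prior, the Poisson likelihood is conjugate: the posterior is Gamma(α + ΣXᵢ, β + n).
Batch 1: sum of counts S = 78 over n = 9 hours.
After batch 1: Gamma(α+S, β+n) = Gamma(1.80+78, 4.30+9) = Gamma(79.80, 13.30).
Batch 2: sum of counts S = 41 over n = 6 hours.
After batch 2: Gamma(α+S, β+n) = Gamma(79.80+41, 13.30+6) = Gamma(120.80, 19.30).
SD = √α/β = √120.80/19.30 = 0.5695.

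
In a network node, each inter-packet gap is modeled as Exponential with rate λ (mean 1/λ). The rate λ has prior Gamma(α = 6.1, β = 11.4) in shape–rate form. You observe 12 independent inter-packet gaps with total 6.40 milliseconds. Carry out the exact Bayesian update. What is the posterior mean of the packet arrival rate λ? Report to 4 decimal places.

With a Gamma(shape α, rate β) prior on the exponential rate λ, the posterior after n observations with total T = Σxᵢ is Gamma(α+n, β+T).
Posterior: Gamma(6.1+12, 11.4+6.40) = Gamma(18.1, 17.80).
Posterior mean of λ = α/β = 18.1/17.80 = 1.0169.

1.0169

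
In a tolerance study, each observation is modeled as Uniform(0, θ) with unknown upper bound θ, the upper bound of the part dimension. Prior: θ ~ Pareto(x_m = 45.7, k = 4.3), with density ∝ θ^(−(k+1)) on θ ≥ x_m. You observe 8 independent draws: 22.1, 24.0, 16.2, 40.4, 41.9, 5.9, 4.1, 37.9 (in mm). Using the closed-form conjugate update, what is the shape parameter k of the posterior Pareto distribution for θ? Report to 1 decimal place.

12.3

A Pareto(scale x_m, shape k) prior on the upper bound θ of Uniform(0, θ) is conjugate: posterior is Pareto(max(x_m, max xᵢ), k + n).
Sample maximum = 41.9; prior scale x_m = 45.7 → posterior scale = max = 45.7.
Posterior shape = 4.3 + 8 = 12.3.
Posterior shape k = 12.3.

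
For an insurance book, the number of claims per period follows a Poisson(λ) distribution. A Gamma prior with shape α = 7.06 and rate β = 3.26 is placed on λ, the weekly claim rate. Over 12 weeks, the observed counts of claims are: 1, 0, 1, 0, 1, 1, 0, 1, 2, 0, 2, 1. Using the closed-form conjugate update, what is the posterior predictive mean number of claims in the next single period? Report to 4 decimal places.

With a Gamma(shape α, rate β) prior, the Poisson likelihood is conjugate: the posterior is Gamma(α + ΣXᵢ, β + n).
Sum of counts S = 10 over n = 12 weeks.
Posterior: Gamma(α+S, β+n) = Gamma(7.06+10, 3.26+12) = Gamma(17.06, 15.26).
The predictive distribution for one future period is NegBinom with mean α/β = 1.1180.

1.1180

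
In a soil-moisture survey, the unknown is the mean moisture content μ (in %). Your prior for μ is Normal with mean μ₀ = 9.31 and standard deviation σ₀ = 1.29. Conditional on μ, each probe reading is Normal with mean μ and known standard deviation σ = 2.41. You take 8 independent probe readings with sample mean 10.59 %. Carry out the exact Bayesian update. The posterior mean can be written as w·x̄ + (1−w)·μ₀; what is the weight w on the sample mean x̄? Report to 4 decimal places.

For Normal data with known variance σ², a Normal(μ₀, σ₀²) prior on μ is conjugate. Posterior precision = 1/σ₀² + n/σ²; posterior mean is the precision-weighted average of μ₀ and x̄.
σ₀² = 1.29² = 1.6641, σ² = 2.41² = 5.8081. Prior precision 1/σ₀² = 1/1.6641; data precision n/σ² = 8/5.8081.
w = (n/σ²)/(1/σ₀² + n/σ²) = n·σ₀²/(σ² + n·σ₀²) = 8·1.6641/(5.8081 + 8·1.6641) = 13.3128/19.1209 = 0.6962.

0.6962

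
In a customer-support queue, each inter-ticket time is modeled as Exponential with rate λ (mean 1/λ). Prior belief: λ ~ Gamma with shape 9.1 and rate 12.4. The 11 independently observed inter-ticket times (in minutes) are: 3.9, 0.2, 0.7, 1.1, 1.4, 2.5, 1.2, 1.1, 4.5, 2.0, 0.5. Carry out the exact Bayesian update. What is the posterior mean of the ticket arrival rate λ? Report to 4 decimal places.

With a Gamma(shape α, rate β) prior on the exponential rate λ, the posterior after n observations with total T = Σxᵢ is Gamma(α+n, β+T).
Sum of observations T = 19.1 minutes; n = 11.
Posterior: Gamma(9.1+11, 12.4+19.1) = Gamma(20.1, 31.5).
Posterior mean of λ = α/β = 20.1/31.5 = 0.6381.

0.6381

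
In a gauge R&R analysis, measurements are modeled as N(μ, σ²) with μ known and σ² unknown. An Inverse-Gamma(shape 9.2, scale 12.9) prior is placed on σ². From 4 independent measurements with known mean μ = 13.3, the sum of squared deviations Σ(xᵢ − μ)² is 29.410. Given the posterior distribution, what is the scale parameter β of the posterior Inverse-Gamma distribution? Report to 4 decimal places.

27.6050

With known mean μ and an Inverse-Gamma(α, β) prior on σ², the Normal likelihood is conjugate: posterior is Inv-Gamma(α + n/2, β + Σ(xᵢ−μ)²/2).
Posterior: Inv-Gamma(9.2 + 4/2, 12.9 + 29.410/2) = Inv-Gamma(11.20, 27.6050).
Posterior β = 27.6050.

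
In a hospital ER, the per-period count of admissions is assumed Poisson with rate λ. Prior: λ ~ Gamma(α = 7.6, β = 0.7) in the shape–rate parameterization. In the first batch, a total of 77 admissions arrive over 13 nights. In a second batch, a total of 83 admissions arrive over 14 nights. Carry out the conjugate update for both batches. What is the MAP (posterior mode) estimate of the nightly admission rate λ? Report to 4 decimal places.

With a Gamma(shape α, rate β) prior, the Poisson likelihood is conjugate: the posterior is Gamma(α + ΣXᵢ, β + n).
After batch 1: Gamma(α+S, β+n) = Gamma(7.6+77, 0.7+13) = Gamma(84.6, 13.7).
After batch 2: Gamma(α+S, β+n) = Gamma(84.6+83, 13.7+14) = Gamma(167.6, 27.7).
Mode of Gamma(α,β) for α≥1 is (α−1)/β = 166.6/27.7 = 6.0144.

6.0144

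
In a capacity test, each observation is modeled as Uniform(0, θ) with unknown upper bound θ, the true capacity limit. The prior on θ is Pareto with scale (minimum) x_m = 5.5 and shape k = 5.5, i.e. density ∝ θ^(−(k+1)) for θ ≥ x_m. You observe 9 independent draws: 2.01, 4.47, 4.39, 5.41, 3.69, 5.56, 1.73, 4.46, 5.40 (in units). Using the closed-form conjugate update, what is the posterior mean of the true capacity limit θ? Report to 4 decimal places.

A Pareto(scale x_m, shape k) prior on the upper bound θ of Uniform(0, θ) is conjugate: posterior is Pareto(max(x_m, max xᵢ), k + n).
Sample maximum = 5.56; prior scale x_m = 5.5 → posterior scale = max = 5.56.
Posterior shape = 5.5 + 9 = 14.5.
E[θ|data] = k·x_m/(k−1) = 14.5·5.56/13.5 = 5.9719.

5.9719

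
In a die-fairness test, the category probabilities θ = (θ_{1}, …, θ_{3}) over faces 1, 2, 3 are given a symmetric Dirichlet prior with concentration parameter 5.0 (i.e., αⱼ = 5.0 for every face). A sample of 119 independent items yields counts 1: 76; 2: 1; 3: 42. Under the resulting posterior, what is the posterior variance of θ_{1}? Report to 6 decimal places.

The Dirichlet prior is conjugate to the Multinomial likelihood: each posterior αⱼ = prior αⱼ + observed count nⱼ.
Posterior concentration: (81.0, 6.0, 47.0), total = 134.0.
Var[θ_j] = α_j(Σα−α_j)/((Σα)²(Σα+1)) = 81.0·53.0/(134.0²·135.0) = 0.001771.

0.001771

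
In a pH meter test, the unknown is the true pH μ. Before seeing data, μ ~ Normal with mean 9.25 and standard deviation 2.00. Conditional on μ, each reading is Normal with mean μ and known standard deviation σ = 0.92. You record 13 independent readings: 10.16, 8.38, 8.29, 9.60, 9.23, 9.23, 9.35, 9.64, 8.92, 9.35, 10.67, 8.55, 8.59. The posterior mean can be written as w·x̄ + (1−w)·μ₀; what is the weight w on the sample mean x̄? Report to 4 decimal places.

For Normal data with known variance σ², a Normal(μ₀, σ₀²) prior on μ is conjugate. Posterior precision = 1/σ₀² + n/σ²; posterior mean is the precision-weighted average of μ₀ and x̄.
σ₀² = 2.00² = 4, σ² = 0.92² = 0.8464. Prior precision 1/σ₀² = 1/4; data precision n/σ² = 13/0.8464.
w = (n/σ²)/(1/σ₀² + n/σ²) = n·σ₀²/(σ² + n·σ₀²) = 13·4/(0.8464 + 13·4) = 52/52.8464 = 0.9840.

0.9840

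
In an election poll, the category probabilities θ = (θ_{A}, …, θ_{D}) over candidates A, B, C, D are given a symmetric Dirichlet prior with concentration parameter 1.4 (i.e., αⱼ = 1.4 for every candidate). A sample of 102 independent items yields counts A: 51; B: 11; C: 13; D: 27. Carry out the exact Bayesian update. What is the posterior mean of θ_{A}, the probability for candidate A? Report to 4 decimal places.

0.4870

The Dirichlet prior is conjugate to the Multinomial likelihood: each posterior αⱼ = prior αⱼ + observed count nⱼ.
Posterior concentration: (52.4, 12.4, 14.4, 28.4), total = 107.6.
E[θ_{A}|data] = α_{A}/Σα = 52.4/107.6 = 0.4870.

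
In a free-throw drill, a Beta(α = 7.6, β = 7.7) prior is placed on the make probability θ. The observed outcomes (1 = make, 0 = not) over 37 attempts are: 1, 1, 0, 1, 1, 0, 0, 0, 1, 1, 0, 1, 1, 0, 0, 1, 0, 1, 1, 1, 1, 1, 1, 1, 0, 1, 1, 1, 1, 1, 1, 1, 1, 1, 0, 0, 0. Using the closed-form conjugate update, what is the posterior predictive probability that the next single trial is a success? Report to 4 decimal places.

0.6233

The Beta prior is conjugate to a Binomial/Bernoulli likelihood; the update adds successes to α and failures to β.
Posterior: Beta(α+k, β+n−k) = Beta(7.6+25, 7.7+12) = Beta(32.6, 19.7).
For a single future Bernoulli trial, P(success | data) = α/(α+β) = 0.6233.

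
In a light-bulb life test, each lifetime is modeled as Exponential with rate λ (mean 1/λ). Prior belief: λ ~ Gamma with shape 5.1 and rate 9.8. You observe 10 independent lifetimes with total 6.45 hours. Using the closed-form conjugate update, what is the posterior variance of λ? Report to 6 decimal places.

0.057183

With a Gamma(shape α, rate β) prior on the exponential rate λ, the posterior after n observations with total T = Σxᵢ is Gamma(α+n, β+T).
Posterior: Gamma(5.1+10, 9.8+6.45) = Gamma(15.1, 16.25).
Var = α/β² = 0.057183.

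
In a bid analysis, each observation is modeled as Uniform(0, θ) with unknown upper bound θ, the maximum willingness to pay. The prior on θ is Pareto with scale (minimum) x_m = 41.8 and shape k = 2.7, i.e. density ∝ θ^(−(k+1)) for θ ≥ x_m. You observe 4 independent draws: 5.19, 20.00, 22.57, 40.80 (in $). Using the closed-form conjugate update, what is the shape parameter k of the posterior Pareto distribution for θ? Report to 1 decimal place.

A Pareto(scale x_m, shape k) prior on the upper bound θ of Uniform(0, θ) is conjugate: posterior is Pareto(max(x_m, max xᵢ), k + n).
Sample maximum = 40.80; prior scale x_m = 41.8 → posterior scale = max = 41.80.
Posterior shape = 2.7 + 4 = 6.7.
Posterior shape k = 6.7.

6.7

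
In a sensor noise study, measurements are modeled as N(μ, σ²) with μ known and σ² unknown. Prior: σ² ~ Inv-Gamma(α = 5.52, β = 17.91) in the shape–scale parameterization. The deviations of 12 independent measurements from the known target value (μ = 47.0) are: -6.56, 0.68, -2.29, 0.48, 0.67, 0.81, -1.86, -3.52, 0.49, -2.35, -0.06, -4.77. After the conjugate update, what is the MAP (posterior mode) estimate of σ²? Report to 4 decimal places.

With known mean μ and an Inverse-Gamma(α, β) prior on σ², the Normal likelihood is conjugate: posterior is Inv-Gamma(α + n/2, β + Σ(xᵢ−μ)²/2).
Σ(xᵢ−μ)² = (-6.56)² + (0.68)² + (-2.29)² + (0.48)² + (0.67)² + (0.81)² + (-1.86)² + (-3.52)² + (0.49)² + (-2.35)² + (-0.06)² + (-4.77)² = 94.4446.
Posterior: Inv-Gamma(5.52 + 12/2, 17.91 + 94.4446/2) = Inv-Gamma(11.52, 65.13230).
Mode = β/(α+1) = 65.13230/12.52 = 5.2023.

5.2023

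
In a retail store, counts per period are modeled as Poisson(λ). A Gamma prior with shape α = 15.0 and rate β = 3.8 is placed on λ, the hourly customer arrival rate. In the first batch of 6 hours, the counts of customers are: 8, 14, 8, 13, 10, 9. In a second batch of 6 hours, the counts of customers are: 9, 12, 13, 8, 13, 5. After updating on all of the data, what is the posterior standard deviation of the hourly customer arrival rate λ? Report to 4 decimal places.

With a Gamma(shape α, rate β) prior, the Poisson likelihood is conjugate: the posterior is Gamma(α + ΣXᵢ, β + n).
Batch 1: sum of counts S = 62 over n = 6 hours.
After batch 1: Gamma(α+S, β+n) = Gamma(15.0+62, 3.8+6) = Gamma(77.0, 9.8).
Batch 2: sum of counts S = 60 over n = 6 hours.
After batch 2: Gamma(α+S, β+n) = Gamma(77.0+60, 9.8+6) = Gamma(137.0, 15.8).
SD = √α/β = √137.0/15.8 = 0.7408.

0.7408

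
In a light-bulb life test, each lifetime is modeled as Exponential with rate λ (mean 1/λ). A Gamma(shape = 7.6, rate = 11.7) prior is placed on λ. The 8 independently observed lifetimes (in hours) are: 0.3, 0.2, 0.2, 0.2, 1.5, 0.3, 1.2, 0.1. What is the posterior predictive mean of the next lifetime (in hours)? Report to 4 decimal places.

With a Gamma(shape α, rate β) prior on the exponential rate λ, the posterior after n observations with total T = Σxᵢ is Gamma(α+n, β+T).
Sum of observations T = 4.0 hours; n = 8.
Posterior: Gamma(7.6+8, 11.7+4.0) = Gamma(15.6, 15.7).
The predictive distribution for the next observation is Lomax; its mean is β/(α−1) = 15.7/14.6 = 1.0753.

1.0753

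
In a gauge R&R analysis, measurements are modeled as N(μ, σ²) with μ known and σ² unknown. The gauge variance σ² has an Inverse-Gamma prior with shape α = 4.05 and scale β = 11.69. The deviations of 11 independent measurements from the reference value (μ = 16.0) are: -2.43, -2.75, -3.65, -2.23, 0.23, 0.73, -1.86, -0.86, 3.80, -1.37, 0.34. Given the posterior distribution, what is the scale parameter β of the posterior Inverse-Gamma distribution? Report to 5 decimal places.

With known mean μ and an Inverse-Gamma(α, β) prior on σ², the Normal likelihood is conjugate: posterior is Inv-Gamma(α + n/2, β + Σ(xᵢ−μ)²/2).
Σ(xᵢ−μ)² = (-2.43)² + (-2.75)² + (-3.65)² + (-2.23)² + (0.23)² + (0.73)² + (-1.86)² + (-0.86)² + (3.80)² + (-1.37)² + (0.34)² = 52.9803.
Posterior: Inv-Gamma(4.05 + 11/2, 11.69 + 52.9803/2) = Inv-Gamma(9.55, 38.18015).
Posterior β = 38.18015.

38.18015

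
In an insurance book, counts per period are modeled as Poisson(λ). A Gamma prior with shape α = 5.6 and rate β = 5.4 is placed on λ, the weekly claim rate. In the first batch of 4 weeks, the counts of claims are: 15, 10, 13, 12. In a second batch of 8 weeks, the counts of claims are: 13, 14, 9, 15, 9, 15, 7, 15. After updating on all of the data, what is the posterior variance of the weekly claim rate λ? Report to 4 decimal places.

With a Gamma(shape α, rate β) prior, the Poisson likelihood is conjugate: the posterior is Gamma(α + ΣXᵢ, β + n).
Batch 1: sum of counts S = 50 over n = 4 weeks.
After batch 1: Gamma(α+S, β+n) = Gamma(5.6+50, 5.4+4) = Gamma(55.6, 9.4).
Batch 2: sum of counts S = 97 over n = 8 weeks.
After batch 2: Gamma(α+S, β+n) = Gamma(55.6+97, 9.4+8) = Gamma(152.6, 17.4).
Var = α/β² = 152.6/17.4² = 0.5040.

0.5040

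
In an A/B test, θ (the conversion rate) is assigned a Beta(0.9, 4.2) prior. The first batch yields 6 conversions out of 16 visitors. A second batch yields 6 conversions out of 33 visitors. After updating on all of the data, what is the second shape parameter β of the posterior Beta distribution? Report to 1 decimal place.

The Beta prior is conjugate to a Binomial/Bernoulli likelihood; the update adds successes to α and failures to β.
After batch 1: Beta(0.9+6, 4.2+10) = Beta(6.9, 14.2).
After batch 2: Beta(6.9+6, 14.2+27) = Beta(12.9, 41.2).
Posterior β = 41.2.

41.2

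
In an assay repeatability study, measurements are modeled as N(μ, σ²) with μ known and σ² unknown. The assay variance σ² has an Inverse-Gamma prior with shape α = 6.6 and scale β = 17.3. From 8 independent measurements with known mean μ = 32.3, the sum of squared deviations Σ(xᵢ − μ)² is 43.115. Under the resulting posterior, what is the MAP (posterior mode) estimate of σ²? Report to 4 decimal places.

3.3498

With known mean μ and an Inverse-Gamma(α, β) prior on σ², the Normal likelihood is conjugate: posterior is Inv-Gamma(α + n/2, β + Σ(xᵢ−μ)²/2).
Posterior: Inv-Gamma(6.6 + 8/2, 17.3 + 43.115/2) = Inv-Gamma(10.60, 38.8575).
Mode = β/(α+1) = 38.8575/11.60 = 3.3498.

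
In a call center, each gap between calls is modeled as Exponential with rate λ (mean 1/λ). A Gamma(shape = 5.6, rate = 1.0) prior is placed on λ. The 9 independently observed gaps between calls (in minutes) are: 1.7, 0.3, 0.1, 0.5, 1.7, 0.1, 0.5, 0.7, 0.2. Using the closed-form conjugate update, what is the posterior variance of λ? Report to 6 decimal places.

With a Gamma(shape α, rate β) prior on the exponential rate λ, the posterior after n observations with total T = Σxᵢ is Gamma(α+n, β+T).
Sum of observations T = 5.8 minutes; n = 9.
Posterior: Gamma(5.6+9, 1.0+5.8) = Gamma(14.6, 6.8).
Var = α/β² = 0.315744.

0.315744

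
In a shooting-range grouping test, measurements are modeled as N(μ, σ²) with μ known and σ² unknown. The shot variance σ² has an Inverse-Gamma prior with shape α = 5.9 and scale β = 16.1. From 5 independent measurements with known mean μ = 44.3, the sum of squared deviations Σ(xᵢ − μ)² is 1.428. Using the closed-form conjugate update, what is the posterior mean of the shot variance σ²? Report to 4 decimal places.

With known mean μ and an Inverse-Gamma(α, β) prior on σ², the Normal likelihood is conjugate: posterior is Inv-Gamma(α + n/2, β + Σ(xᵢ−μ)²/2).
Posterior: Inv-Gamma(5.9 + 5/2, 16.1 + 1.428/2) = Inv-Gamma(8.40, 16.8140).
E[σ²|data] = β/(α−1) = 16.8140/7.40 = 2.2722.

2.2722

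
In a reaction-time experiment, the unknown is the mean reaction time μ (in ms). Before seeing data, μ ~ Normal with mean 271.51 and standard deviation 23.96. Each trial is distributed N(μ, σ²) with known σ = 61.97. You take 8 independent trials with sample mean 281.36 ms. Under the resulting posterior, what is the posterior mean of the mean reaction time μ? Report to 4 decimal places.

For Normal data with known variance σ², a Normal(μ₀, σ₀²) prior on μ is conjugate. Posterior precision = 1/σ₀² + n/σ²; posterior mean is the precision-weighted average of μ₀ and x̄.
n·x̄ = 8·281.36 = 2250.88.
σ₀² = 23.96² = 574.0816, σ² = 61.97² = 3840.2809; σ² + n·σ₀² = 3840.2809 + 8·574.0816 = 8432.9337.
Posterior mean = (μ₀/σ₀² + n·x̄/σ²)/(1/σ₀² + n/σ²) = (σ²·μ₀ + σ₀²·n·x̄)/(σ² + n·σ₀²) = (3840.2809·271.51 + 574.0816·2250.88)/8432.9337 = 2334863.458967/8432.9337 = 276.8744.

276.8744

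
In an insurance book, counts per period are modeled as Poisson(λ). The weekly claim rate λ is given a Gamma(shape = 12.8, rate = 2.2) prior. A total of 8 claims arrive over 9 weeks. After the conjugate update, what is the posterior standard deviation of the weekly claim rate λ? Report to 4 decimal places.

With a Gamma(shape α, rate β) prior, the Poisson likelihood is conjugate: the posterior is Gamma(α + ΣXᵢ, β + n).
Posterior: Gamma(α+S, β+n) = Gamma(12.8+8, 2.2+9) = Gamma(20.8, 11.2).
SD = √α/β = √20.8/11.2 = 0.4072.

0.4072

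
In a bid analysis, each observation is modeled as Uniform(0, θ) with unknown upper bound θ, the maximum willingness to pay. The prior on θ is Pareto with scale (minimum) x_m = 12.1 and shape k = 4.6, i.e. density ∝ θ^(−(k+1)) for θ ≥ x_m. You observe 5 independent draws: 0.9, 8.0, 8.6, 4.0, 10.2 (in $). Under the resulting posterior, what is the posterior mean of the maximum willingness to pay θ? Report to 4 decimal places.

13.5070

A Pareto(scale x_m, shape k) prior on the upper bound θ of Uniform(0, θ) is conjugate: posterior is Pareto(max(x_m, max xᵢ), k + n).
Sample maximum = 10.2; prior scale x_m = 12.1 → posterior scale = max = 12.1.
Posterior shape = 4.6 + 5 = 9.6.
E[θ|data] = k·x_m/(k−1) = 9.6·12.1/8.6 = 13.5070.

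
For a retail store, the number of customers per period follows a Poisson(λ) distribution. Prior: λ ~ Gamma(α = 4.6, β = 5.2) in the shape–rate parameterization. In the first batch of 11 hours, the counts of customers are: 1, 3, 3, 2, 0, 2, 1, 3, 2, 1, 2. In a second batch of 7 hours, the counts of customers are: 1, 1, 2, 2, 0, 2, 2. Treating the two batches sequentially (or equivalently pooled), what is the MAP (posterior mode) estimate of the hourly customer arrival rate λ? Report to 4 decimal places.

With a Gamma(shape α, rate β) prior, the Poisson likelihood is conjugate: the posterior is Gamma(α + ΣXᵢ, β + n).
Batch 1: sum of counts S = 20 over n = 11 hours.
After batch 1: Gamma(α+S, β+n) = Gamma(4.6+20, 5.2+11) = Gamma(24.6, 16.2).
Batch 2: sum of counts S = 10 over n = 7 hours.
After batch 2: Gamma(α+S, β+n) = Gamma(24.6+10, 16.2+7) = Gamma(34.6, 23.2).
Mode of Gamma(α,β) for α≥1 is (α−1)/β = 33.6/23.2 = 1.4483.

1.4483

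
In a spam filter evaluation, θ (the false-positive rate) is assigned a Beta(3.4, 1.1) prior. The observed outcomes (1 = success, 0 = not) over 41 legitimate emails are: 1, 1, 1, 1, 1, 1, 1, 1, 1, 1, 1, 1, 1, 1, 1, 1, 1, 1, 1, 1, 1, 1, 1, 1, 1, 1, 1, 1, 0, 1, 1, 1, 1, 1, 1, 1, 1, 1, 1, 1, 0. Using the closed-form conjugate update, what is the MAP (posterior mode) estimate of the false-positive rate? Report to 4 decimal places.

The Beta prior is conjugate to a Binomial/Bernoulli likelihood; the update adds successes to α and failures to β.
Posterior: Beta(α+k, β+n−k) = Beta(3.4+39, 1.1+2) = Beta(42.4, 3.1).
Mode of Beta(a,b) for a,b>1 is (a−1)/(a+b−2) = 41.4/43.5 = 0.9517.

0.9517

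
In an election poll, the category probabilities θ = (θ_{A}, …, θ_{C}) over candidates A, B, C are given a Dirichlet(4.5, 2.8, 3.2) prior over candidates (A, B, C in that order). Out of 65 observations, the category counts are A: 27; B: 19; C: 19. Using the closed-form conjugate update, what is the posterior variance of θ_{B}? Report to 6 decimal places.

The Dirichlet prior is conjugate to the Multinomial likelihood: each posterior αⱼ = prior αⱼ + observed count nⱼ.
Posterior concentration: (31.5, 21.8, 22.2), total = 75.5.
Var[θ_j] = α_j(Σα−α_j)/((Σα)²(Σα+1)) = 21.8·53.7/(75.5²·76.5) = 0.002685.

0.002685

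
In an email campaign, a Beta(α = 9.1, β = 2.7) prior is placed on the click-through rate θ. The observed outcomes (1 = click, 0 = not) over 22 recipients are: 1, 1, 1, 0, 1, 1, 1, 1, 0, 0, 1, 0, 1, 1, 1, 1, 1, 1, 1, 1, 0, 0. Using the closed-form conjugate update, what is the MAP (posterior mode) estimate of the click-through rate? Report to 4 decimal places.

0.7579

The Beta prior is conjugate to a Binomial/Bernoulli likelihood; the update adds successes to α and failures to β.
Posterior: Beta(α+k, β+n−k) = Beta(9.1+16, 2.7+6) = Beta(25.1, 8.7).
Mode of Beta(a,b) for a,b>1 is (a−1)/(a+b−2) = 24.1/31.8 = 0.7579.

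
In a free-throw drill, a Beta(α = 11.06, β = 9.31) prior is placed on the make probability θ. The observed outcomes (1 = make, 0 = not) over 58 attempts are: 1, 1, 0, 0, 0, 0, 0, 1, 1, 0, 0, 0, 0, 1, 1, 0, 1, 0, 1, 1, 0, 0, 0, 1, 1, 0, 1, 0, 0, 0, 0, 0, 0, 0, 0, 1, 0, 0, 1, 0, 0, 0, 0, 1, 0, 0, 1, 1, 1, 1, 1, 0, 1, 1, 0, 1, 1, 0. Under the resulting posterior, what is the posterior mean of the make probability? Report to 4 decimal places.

0.4474

The Beta prior is conjugate to a Binomial/Bernoulli likelihood; the update adds successes to α and failures to β.
Posterior: Beta(α+k, β+n−k) = Beta(11.06+24, 9.31+34) = Beta(35.06, 43.31).
Posterior mean = α/(α+β) = 35.06/78.37 = 0.4474.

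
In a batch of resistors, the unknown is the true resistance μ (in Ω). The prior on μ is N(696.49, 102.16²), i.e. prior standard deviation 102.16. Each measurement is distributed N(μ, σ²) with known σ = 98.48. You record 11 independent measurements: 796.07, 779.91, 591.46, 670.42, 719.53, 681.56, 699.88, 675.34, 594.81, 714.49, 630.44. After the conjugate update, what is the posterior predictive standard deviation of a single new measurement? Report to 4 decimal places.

102.5246

For Normal data with known variance σ², a Normal(μ₀, σ₀²) prior on μ is conjugate. Posterior precision = 1/σ₀² + n/σ²; posterior mean is the precision-weighted average of μ₀ and x̄.
σ₀² = 102.16² = 10436.6656, σ² = 98.48² = 9698.3104; σ² + n·σ₀² = 9698.3104 + 11·10436.6656 = 124501.632.
Posterior precision = 1/σ₀² + n/σ² = 1/10436.6656 + 11/9698.3104 = (σ² + n·σ₀²)/(σ₀²σ²) = 124501.632/(10436.6656·9698.3104); posterior variance σₙ² = σ₀²σ²/(σ² + n·σ₀²) = 10436.6656·9698.3104/124501.632 = 812.985508.
Predictive variance for one new observation = σₙ² + σ² = 10436.6656·9698.3104/124501.632 + 9698.3104 = σ²·(σ₀² + 124501.632)/124501.632 = 9698.3104·134938.2976/124501.632 = 10511.295908; SD = √(9698.3104·134938.2976/124501.632) = 102.5246.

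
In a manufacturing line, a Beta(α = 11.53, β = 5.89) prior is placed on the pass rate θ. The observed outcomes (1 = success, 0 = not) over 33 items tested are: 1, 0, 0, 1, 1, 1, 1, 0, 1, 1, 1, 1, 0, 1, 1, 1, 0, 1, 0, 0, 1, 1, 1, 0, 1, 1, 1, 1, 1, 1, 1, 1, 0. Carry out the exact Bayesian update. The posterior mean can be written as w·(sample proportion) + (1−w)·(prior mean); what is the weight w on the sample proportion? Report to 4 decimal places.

0.6545

The Beta prior is conjugate to a Binomial/Bernoulli likelihood; the update adds successes to α and failures to β.
Posterior mean = (α₀+k)/(α₀+β₀+n) = [n/(α₀+β₀+n)]·(k/n) + [(α₀+β₀)/(α₀+β₀+n)]·α₀/(α₀+β₀), so only n and the prior enter the weight.
The weight on the data is w = n/(α₀+β₀+n) = 33/(11.53+5.89+33) = 33/50.42 = 0.6545.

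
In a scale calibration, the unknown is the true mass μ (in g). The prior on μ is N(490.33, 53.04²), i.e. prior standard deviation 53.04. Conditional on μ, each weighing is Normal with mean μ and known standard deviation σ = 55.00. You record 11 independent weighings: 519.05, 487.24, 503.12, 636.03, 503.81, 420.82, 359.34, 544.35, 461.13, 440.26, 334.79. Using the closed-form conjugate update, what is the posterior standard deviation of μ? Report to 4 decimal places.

15.8276

For Normal data with known variance σ², a Normal(μ₀, σ₀²) prior on μ is conjugate. Posterior precision = 1/σ₀² + n/σ²; posterior mean is the precision-weighted average of μ₀ and x̄.
σ₀² = 53.04² = 2813.2416, σ² = 55.00² = 3025; σ² + n·σ₀² = 3025 + 11·2813.2416 = 33970.6576.
Posterior precision = 1/σ₀² + n/σ² = 1/2813.2416 + 11/3025 = (σ² + n·σ₀²)/(σ₀²σ²) = 33970.6576/(2813.2416·3025); posterior variance σₙ² = σ₀²σ²/(σ² + n·σ₀²) = 2813.2416·3025/33970.6576 = 250.511955.
Posterior SD = √σₙ² = √(2813.2416·3025/33970.6576) = 15.8276.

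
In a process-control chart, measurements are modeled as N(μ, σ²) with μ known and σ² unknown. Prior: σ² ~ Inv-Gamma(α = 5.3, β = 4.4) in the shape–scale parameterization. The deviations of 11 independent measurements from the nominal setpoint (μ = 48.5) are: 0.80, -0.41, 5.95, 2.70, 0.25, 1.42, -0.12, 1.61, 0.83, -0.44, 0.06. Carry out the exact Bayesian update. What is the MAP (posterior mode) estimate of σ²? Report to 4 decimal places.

With known mean μ and an Inverse-Gamma(α, β) prior on σ², the Normal likelihood is conjugate: posterior is Inv-Gamma(α + n/2, β + Σ(xᵢ−μ)²/2).
Σ(xᵢ−μ)² = (0.80)² + (-0.41)² + (5.95)² + (2.70)² + (0.25)² + (1.42)² + (-0.12)² + (1.61)² + (0.83)² + (-0.44)² + (0.06)² = 49.0721.
Posterior: Inv-Gamma(5.3 + 11/2, 4.4 + 49.0721/2) = Inv-Gamma(10.80, 28.93605).
Mode = β/(α+1) = 28.93605/11.80 = 2.4522.

2.4522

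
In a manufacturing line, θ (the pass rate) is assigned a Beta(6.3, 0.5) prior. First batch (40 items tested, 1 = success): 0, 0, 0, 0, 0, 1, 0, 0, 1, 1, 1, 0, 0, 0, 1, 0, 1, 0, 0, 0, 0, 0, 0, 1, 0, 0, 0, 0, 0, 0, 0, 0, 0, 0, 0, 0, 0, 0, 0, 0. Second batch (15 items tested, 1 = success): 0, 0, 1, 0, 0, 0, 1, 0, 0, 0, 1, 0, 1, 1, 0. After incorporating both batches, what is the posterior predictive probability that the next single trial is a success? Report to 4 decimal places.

0.2961

The Beta prior is conjugate to a Binomial/Bernoulli likelihood; the update adds successes to α and failures to β.
After batch 1: Beta(6.3+7, 0.5+33) = Beta(13.3, 33.5).
After batch 2: Beta(13.3+5, 33.5+10) = Beta(18.3, 43.5).
For a single future Bernoulli trial, P(success | data) = α/(α+β) = 0.2961.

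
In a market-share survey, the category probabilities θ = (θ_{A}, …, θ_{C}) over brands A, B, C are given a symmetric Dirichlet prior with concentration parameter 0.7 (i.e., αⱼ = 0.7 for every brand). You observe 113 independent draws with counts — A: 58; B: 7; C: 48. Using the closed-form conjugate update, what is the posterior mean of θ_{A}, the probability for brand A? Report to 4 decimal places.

0.5100

The Dirichlet prior is conjugate to the Multinomial likelihood: each posterior αⱼ = prior αⱼ + observed count nⱼ.
Posterior concentration: (58.7, 7.7, 48.7), total = 115.1.
E[θ_{A}|data] = α_{A}/Σα = 58.7/115.1 = 0.5100.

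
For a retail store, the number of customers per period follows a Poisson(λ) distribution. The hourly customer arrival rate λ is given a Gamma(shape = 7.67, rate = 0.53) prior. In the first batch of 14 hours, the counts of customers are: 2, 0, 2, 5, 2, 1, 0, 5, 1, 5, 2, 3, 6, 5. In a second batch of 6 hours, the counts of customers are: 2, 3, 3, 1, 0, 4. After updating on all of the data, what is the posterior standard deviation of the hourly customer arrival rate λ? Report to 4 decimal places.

0.3763

With a Gamma(shape α, rate β) prior, the Poisson likelihood is conjugate: the posterior is Gamma(α + ΣXᵢ, β + n).
Batch 1: sum of counts S = 39 over n = 14 hours.
After batch 1: Gamma(α+S, β+n) = Gamma(7.67+39, 0.53+14) = Gamma(46.67, 14.53).
Batch 2: sum of counts S = 13 over n = 6 hours.
After batch 2: Gamma(α+S, β+n) = Gamma(46.67+13, 14.53+6) = Gamma(59.67, 20.53).
SD = √α/β = √59.67/20.53 = 0.3763.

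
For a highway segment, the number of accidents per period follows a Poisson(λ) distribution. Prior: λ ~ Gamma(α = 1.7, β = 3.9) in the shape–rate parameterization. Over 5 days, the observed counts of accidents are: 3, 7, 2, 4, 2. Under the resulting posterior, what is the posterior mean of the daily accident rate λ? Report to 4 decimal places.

With a Gamma(shape α, rate β) prior, the Poisson likelihood is conjugate: the posterior is Gamma(α + ΣXᵢ, β + n).
Sum of counts S = 18 over n = 5 days.
Posterior: Gamma(α+S, β+n) = Gamma(1.7+18, 3.9+5) = Gamma(19.7, 8.9).
Posterior mean = α/β = 19.7/8.9 = 2.2135.

2.2135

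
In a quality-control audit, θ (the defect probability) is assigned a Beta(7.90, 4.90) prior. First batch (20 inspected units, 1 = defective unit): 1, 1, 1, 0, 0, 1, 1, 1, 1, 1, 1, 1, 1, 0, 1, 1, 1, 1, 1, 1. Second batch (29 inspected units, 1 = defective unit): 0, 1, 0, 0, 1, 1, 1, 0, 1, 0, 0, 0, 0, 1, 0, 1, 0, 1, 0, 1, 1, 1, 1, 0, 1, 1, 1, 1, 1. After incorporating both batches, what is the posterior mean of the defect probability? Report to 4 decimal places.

The Beta prior is conjugate to a Binomial/Bernoulli likelihood; the update adds successes to α and failures to β.
After batch 1: Beta(7.90+17, 4.90+3) = Beta(24.90, 7.90).
After batch 2: Beta(24.90+17, 7.90+12) = Beta(41.90, 19.90).
Posterior mean = α/(α+β) = 41.90/61.80 = 0.6780.

0.6780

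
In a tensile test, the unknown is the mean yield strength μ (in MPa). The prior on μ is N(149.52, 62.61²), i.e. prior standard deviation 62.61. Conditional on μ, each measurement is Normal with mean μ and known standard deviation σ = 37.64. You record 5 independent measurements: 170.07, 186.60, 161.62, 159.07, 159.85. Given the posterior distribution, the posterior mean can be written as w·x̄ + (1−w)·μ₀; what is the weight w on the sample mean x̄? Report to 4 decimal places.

For Normal data with known variance σ², a Normal(μ₀, σ₀²) prior on μ is conjugate. Posterior precision = 1/σ₀² + n/σ²; posterior mean is the precision-weighted average of μ₀ and x̄.
σ₀² = 62.61² = 3920.0121, σ² = 37.64² = 1416.7696. Prior precision 1/σ₀² = 1/3920.0121; data precision n/σ² = 5/1416.7696.
w = (n/σ²)/(1/σ₀² + n/σ²) = n·σ₀²/(σ² + n·σ₀²) = 5·3920.0121/(1416.7696 + 5·3920.0121) = 19600.0605/21016.8301 = 0.9326.

0.9326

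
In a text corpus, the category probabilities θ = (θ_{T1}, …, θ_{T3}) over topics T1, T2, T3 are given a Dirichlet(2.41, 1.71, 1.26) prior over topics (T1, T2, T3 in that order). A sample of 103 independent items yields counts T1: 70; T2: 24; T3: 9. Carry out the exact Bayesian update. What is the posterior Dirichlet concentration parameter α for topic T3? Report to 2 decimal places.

10.26

The Dirichlet prior is conjugate to the Multinomial likelihood: each posterior αⱼ = prior αⱼ + observed count nⱼ.
Posterior concentration: (72.41, 25.71, 10.26), total = 108.38.
α_{T3} = 1.26 + 9 = 10.26.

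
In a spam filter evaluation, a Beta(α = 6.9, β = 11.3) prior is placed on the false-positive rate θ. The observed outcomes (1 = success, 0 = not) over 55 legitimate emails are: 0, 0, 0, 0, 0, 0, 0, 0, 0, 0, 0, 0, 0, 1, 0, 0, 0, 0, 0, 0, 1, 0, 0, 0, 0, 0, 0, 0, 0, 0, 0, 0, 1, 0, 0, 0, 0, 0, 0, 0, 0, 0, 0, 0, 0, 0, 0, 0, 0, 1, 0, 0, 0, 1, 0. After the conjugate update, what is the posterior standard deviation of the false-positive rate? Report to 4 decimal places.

0.0428

The Beta prior is conjugate to a Binomial/Bernoulli likelihood; the update adds successes to α and failures to β.
Posterior: Beta(α+k, β+n−k) = Beta(6.9+5, 11.3+50) = Beta(11.9, 61.3).
Var = αβ/((α+β)²(α+β+1)) = 11.9·61.3/(73.2²·74.2) = 0.00183477; SD = √0.00183477 = 0.0428.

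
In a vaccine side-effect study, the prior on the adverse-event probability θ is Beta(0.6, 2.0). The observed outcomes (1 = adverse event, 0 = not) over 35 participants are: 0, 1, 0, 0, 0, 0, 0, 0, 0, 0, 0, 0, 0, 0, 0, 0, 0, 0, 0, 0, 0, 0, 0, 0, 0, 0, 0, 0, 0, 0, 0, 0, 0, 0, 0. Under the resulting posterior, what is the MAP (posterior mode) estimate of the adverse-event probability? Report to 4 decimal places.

The Beta prior is conjugate to a Binomial/Bernoulli likelihood; the update adds successes to α and failures to β.
Posterior: Beta(α+k, β+n−k) = Beta(0.6+1, 2.0+34) = Beta(1.6, 36.0).
Mode of Beta(a,b) for a,b>1 is (a−1)/(a+b−2) = 0.6/35.6 = 0.0169.

0.0169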